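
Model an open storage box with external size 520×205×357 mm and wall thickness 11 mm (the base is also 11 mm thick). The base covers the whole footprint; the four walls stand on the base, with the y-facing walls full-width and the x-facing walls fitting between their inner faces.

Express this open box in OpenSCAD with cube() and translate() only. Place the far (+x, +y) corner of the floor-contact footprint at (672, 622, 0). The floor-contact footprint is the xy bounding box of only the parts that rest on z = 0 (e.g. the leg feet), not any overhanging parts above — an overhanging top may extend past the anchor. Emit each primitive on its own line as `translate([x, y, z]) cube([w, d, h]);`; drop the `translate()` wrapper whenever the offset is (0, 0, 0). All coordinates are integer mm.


translate([152, 417, 0]) cube([520, 205, 11]);
translate([152, 417, 11]) cube([520, 11, 346]);
translate([152, 611, 11]) cube([520, 11, 346]);
translate([152, 428, 11]) cube([11, 183, 346]);
translate([661, 428, 11]) cube([11, 183, 346]);


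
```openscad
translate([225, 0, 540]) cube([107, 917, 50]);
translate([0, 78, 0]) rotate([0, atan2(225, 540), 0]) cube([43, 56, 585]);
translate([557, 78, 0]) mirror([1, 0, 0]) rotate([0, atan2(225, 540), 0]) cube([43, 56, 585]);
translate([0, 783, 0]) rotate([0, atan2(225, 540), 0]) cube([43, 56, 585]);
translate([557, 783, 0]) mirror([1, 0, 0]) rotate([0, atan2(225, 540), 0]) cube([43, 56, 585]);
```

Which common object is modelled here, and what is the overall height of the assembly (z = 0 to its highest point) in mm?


A sawhorse. The overall height is 590 mm.

A beam across two mirrored pairs of raked legs — a sawhorse. The beam's underside is at z = 540 (matching the legs' vertical rise in atan2(225, 540)) and the beam is 50 mm tall, so its top is at 540 + 50 = 590 mm. The raked legs top out at the beam's underside, so that is the highest point.


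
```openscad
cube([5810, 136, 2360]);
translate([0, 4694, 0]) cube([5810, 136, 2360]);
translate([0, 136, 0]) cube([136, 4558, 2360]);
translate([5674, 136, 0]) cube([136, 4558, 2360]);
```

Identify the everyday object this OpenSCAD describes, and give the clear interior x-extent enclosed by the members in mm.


A house (or room) frame. The interior width is 5538 mm.

Four 2360 mm walls enclosing a rectangle with no floor or roof — a room or house frame. Outside width is 5810 mm and wall thickness is 136 mm, so the interior width is 5810 − 2 × 136 = 5538 mm.


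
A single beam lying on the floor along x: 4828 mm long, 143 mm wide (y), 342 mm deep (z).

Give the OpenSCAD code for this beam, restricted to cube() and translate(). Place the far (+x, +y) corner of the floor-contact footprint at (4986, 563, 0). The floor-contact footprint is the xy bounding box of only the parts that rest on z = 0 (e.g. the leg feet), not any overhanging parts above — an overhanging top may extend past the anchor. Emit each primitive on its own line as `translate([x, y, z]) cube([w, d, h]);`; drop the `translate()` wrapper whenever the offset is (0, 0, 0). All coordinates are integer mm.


translate([158, 420, 0]) cube([4828, 143, 342]);


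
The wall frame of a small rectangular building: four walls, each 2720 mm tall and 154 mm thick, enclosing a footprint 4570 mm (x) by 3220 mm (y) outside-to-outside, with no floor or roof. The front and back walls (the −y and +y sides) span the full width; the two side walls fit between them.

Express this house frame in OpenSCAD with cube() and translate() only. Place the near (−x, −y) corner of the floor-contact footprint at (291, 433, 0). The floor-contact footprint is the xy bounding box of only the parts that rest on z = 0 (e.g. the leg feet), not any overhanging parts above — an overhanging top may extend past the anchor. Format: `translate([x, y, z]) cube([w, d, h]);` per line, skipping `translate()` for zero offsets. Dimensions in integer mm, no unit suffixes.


translate([291, 433, 0]) cube([4570, 154, 2720]);
translate([291, 3499, 0]) cube([4570, 154, 2720]);
translate([291, 587, 0]) cube([154, 2912, 2720]);
translate([4707, 587, 0]) cube([154, 2912, 2720]);


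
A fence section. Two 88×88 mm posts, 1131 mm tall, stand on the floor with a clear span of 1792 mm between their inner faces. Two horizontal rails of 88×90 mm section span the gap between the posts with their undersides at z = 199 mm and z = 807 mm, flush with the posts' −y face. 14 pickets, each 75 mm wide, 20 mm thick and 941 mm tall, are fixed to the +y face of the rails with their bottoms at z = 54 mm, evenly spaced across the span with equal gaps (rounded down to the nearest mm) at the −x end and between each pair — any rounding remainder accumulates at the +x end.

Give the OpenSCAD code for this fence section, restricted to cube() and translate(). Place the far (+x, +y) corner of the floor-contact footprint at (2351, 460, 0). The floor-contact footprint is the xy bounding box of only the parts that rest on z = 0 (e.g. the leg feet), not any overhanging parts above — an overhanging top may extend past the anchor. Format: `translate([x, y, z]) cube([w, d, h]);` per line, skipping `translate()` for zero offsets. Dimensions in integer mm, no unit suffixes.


translate([383, 372, 0]) cube([88, 88, 1131]);
translate([2263, 372, 0]) cube([88, 88, 1131]);
translate([471, 372, 199]) cube([1792, 88, 90]);
translate([471, 372, 807]) cube([1792, 88, 90]);
translate([520, 460, 54]) cube([75, 20, 941]);
translate([644, 460, 54]) cube([75, 20, 941]);
translate([768, 460, 54]) cube([75, 20, 941]);
translate([892, 460, 54]) cube([75, 20, 941]);
translate([1016, 460, 54]) cube([75, 20, 941]);
translate([1140, 460, 54]) cube([75, 20, 941]);
translate([1264, 460, 54]) cube([75, 20, 941]);
translate([1388, 460, 54]) cube([75, 20, 941]);
translate([1512, 460, 54]) cube([75, 20, 941]);
translate([1636, 460, 54]) cube([75, 20, 941]);
translate([1760, 460, 54]) cube([75, 20, 941]);
translate([1884, 460, 54]) cube([75, 20, 941]);
translate([2008, 460, 54]) cube([75, 20, 941]);
translate([2132, 460, 54]) cube([75, 20, 941]);


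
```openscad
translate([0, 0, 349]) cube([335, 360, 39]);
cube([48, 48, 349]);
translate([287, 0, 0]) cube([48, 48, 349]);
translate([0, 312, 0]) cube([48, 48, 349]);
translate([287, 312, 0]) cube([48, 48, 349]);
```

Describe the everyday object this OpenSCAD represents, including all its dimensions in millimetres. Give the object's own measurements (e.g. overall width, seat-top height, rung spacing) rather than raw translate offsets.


A simple wooden stool: a rectangular seat 335 mm (x) by 360 mm (y), 39 mm thick, top face at z = 388 mm, on four square legs, each 48×48 mm in cross-section. The legs rest on z = 0, each flush with a corner of the seat.


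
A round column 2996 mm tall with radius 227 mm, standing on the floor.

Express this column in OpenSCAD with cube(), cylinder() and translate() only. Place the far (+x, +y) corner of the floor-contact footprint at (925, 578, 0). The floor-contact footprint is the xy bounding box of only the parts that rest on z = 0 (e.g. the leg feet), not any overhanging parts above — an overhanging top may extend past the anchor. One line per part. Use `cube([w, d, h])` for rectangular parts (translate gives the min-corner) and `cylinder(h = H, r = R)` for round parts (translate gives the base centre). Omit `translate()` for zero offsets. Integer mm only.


translate([698, 351, 0]) cylinder(h = 2996, r = 227);


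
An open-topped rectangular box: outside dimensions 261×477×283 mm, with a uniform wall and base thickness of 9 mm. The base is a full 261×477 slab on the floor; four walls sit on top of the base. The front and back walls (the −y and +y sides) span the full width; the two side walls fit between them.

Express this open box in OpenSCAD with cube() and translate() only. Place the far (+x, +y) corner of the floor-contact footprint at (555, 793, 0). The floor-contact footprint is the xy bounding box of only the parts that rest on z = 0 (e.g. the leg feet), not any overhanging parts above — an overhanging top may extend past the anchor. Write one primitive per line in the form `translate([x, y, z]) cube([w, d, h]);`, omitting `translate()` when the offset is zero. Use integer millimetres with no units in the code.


translate([294, 316, 0]) cube([261, 477, 9]);
translate([294, 316, 9]) cube([261, 9, 274]);
translate([294, 784, 9]) cube([261, 9, 274]);
translate([294, 325, 9]) cube([9, 459, 274]);
translate([546, 325, 9]) cube([9, 459, 274]);


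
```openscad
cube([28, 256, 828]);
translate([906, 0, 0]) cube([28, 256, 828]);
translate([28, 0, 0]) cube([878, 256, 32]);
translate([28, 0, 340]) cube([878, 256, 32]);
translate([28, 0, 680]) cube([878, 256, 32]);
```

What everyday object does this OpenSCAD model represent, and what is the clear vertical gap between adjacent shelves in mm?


A bookshelf. The clear shelf gap is 308 mm.

Two tall side panels with 3 horizontal boards between them — a bookshelf. The first two shelf undersides are at z = 0 and z = 340; with shelf thickness 32, the clear gap is 340 − 0 − 32 = 308 mm.


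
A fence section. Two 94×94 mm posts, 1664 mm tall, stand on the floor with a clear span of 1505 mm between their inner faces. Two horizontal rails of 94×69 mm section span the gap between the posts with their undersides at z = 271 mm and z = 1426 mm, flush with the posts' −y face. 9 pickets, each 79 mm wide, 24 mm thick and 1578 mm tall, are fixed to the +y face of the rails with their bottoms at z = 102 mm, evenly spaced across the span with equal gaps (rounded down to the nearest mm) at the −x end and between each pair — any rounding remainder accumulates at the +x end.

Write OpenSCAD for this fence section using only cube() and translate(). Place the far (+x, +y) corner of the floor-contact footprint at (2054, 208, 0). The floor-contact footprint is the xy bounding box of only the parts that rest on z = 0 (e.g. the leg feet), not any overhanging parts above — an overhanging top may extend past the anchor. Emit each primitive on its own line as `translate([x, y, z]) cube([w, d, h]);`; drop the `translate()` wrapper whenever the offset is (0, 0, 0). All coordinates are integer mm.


translate([361, 114, 0]) cube([94, 94, 1664]);
translate([1960, 114, 0]) cube([94, 94, 1664]);
translate([455, 114, 271]) cube([1505, 94, 69]);
translate([455, 114, 1426]) cube([1505, 94, 69]);
translate([534, 208, 102]) cube([79, 24, 1578]);
translate([692, 208, 102]) cube([79, 24, 1578]);
translate([850, 208, 102]) cube([79, 24, 1578]);
translate([1008, 208, 102]) cube([79, 24, 1578]);
translate([1166, 208, 102]) cube([79, 24, 1578]);
translate([1324, 208, 102]) cube([79, 24, 1578]);
translate([1482, 208, 102]) cube([79, 24, 1578]);
translate([1640, 208, 102]) cube([79, 24, 1578]);
translate([1798, 208, 102]) cube([79, 24, 1578]);


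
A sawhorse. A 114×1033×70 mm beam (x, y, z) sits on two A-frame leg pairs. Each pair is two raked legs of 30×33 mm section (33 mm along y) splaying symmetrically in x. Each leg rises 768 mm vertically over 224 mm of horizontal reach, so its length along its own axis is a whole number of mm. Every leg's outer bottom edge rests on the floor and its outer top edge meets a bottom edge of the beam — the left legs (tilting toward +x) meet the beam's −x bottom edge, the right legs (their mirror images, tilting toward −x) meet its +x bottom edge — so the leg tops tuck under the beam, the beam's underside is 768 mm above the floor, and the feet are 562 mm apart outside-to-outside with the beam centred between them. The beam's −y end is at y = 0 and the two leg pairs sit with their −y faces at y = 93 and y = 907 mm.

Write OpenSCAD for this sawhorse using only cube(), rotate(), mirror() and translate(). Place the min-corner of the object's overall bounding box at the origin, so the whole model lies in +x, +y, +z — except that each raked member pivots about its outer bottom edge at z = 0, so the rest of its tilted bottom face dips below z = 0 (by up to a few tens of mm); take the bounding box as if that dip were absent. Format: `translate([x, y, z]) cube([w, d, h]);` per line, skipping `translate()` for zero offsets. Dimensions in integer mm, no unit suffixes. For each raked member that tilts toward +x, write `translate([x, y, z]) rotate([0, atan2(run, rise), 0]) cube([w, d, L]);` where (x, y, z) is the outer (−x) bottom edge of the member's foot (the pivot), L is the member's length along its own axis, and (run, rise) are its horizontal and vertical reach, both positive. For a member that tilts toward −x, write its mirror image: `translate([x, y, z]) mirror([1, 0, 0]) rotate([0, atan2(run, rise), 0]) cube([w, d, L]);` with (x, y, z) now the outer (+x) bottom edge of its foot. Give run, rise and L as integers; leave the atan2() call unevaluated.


// leg length = √(224² + 768²) = 800
// right-leg outer foot x = 2·224 + 114 = 562
// beam min-corner = (224, 0, 768)
translate([224, 0, 768]) cube([114, 1033, 70]);
translate([0, 93, 0]) rotate([0, atan2(224, 768), 0]) cube([30, 33, 800]);
translate([562, 93, 0]) mirror([1, 0, 0]) rotate([0, atan2(224, 768), 0]) cube([30, 33, 800]);
translate([0, 907, 0]) rotate([0, atan2(224, 768), 0]) cube([30, 33, 800]);
translate([562, 907, 0]) mirror([1, 0, 0]) rotate([0, atan2(224, 768), 0]) cube([30, 33, 800]);


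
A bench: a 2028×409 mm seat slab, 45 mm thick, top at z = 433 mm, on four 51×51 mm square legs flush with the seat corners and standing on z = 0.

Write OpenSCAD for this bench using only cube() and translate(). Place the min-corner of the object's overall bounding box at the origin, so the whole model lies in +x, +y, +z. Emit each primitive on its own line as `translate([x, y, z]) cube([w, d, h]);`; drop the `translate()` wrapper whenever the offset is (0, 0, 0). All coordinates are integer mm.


translate([0, 0, 388]) cube([2028, 409, 45]);
cube([51, 51, 388]);
translate([0, 358, 0]) cube([51, 51, 388]);
translate([1977, 0, 0]) cube([51, 51, 388]);
translate([1977, 358, 0]) cube([51, 51, 388]);


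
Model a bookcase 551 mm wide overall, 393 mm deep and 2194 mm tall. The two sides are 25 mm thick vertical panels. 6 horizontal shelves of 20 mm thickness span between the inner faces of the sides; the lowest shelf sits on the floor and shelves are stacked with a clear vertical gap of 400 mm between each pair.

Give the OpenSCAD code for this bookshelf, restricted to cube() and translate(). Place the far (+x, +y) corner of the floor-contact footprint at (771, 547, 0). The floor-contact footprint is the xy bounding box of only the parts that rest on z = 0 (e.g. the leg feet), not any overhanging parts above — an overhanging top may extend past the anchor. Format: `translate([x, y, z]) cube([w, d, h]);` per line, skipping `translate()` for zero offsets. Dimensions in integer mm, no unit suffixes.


translate([220, 154, 0]) cube([25, 393, 2194]);
translate([746, 154, 0]) cube([25, 393, 2194]);
translate([245, 154, 0]) cube([501, 393, 20]);
translate([245, 154, 420]) cube([501, 393, 20]);
translate([245, 154, 840]) cube([501, 393, 20]);
translate([245, 154, 1260]) cube([501, 393, 20]);
translate([245, 154, 1680]) cube([501, 393, 20]);
translate([245, 154, 2100]) cube([501, 393, 20]);


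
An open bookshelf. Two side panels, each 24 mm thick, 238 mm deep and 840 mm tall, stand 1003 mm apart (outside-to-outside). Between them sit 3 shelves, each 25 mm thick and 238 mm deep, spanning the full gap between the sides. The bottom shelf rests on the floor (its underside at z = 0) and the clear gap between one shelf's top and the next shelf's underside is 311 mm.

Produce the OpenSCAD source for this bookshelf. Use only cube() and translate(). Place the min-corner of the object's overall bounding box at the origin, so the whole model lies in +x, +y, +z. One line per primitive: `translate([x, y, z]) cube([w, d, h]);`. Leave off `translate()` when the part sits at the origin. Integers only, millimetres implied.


cube([24, 238, 840]);
translate([979, 0, 0]) cube([24, 238, 840]);
translate([24, 0, 0]) cube([955, 238, 25]);
translate([24, 0, 336]) cube([955, 238, 25]);
translate([24, 0, 672]) cube([955, 238, 25]);


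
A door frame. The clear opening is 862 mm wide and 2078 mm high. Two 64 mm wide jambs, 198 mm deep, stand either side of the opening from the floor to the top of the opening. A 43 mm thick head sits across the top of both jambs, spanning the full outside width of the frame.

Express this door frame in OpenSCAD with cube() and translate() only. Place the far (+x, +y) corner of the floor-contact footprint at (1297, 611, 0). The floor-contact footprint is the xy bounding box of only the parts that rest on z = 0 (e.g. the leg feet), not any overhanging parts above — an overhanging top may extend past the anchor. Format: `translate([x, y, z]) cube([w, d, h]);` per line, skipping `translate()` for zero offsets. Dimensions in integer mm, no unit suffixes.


translate([307, 413, 0]) cube([64, 198, 2078]);
translate([1233, 413, 0]) cube([64, 198, 2078]);
translate([307, 413, 2078]) cube([990, 198, 43]);


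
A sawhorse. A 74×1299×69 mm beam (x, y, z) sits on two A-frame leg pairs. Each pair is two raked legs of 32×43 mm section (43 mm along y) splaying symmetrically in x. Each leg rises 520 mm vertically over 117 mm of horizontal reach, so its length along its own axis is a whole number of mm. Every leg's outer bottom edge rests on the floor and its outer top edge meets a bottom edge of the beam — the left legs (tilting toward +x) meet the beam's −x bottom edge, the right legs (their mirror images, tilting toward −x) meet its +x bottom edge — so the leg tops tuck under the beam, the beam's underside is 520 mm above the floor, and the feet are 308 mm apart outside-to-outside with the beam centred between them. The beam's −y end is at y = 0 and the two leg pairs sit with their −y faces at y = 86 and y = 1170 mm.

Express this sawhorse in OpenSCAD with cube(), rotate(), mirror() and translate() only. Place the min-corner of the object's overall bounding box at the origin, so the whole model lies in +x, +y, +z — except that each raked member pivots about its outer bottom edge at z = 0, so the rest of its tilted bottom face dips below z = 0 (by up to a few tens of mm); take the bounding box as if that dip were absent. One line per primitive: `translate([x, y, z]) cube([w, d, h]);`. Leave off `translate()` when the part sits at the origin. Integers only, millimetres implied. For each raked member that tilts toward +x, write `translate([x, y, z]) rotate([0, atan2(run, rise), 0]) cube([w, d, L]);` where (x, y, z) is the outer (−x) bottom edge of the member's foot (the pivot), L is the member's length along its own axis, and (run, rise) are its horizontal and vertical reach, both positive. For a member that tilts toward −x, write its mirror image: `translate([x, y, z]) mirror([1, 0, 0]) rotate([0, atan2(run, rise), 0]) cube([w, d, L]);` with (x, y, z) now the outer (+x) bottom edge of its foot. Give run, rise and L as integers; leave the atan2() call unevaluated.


translate([117, 0, 520]) cube([74, 1299, 69]);
translate([0, 86, 0]) rotate([0, atan2(117, 520), 0]) cube([32, 43, 533]);
translate([308, 86, 0]) mirror([1, 0, 0]) rotate([0, atan2(117, 520), 0]) cube([32, 43, 533]);
translate([0, 1170, 0]) rotate([0, atan2(117, 520), 0]) cube([32, 43, 533]);
translate([308, 1170, 0]) mirror([1, 0, 0]) rotate([0, atan2(117, 520), 0]) cube([32, 43, 533]);


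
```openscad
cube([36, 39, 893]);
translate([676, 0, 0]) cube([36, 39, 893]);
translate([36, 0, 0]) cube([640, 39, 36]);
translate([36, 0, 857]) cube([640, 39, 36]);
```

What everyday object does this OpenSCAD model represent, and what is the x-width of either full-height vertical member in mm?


A picture frame. The border width is 36 mm.

Four thin pieces enclosing a rectangular opening — a picture frame. The two full-height stiles are 893 mm tall; the top rail sits at z = 857 and is 36 mm tall, so the border above the opening is 893 − 857 = 36 mm, matching the stile x-width.


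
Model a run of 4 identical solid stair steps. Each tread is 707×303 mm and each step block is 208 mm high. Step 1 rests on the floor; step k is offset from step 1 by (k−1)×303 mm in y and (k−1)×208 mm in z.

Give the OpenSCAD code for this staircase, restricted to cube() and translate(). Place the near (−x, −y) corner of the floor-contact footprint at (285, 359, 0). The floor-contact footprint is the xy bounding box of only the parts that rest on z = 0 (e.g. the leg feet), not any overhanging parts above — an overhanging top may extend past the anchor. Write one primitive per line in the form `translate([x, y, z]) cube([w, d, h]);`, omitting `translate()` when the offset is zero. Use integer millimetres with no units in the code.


translate([285, 359, 0]) cube([707, 303, 208]);
translate([285, 662, 208]) cube([707, 303, 208]);
translate([285, 965, 416]) cube([707, 303, 208]);
translate([285, 1268, 624]) cube([707, 303, 208]);


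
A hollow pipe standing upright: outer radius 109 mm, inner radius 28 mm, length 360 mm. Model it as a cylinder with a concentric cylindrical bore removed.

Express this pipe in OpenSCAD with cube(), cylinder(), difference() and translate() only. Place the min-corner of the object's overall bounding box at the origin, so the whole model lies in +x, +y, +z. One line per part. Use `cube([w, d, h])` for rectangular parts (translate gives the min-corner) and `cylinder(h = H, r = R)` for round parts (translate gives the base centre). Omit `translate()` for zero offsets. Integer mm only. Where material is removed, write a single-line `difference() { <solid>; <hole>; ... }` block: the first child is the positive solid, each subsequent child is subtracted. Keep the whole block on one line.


difference() { translate([109, 109, 0]) cylinder(h = 360, r = 109); translate([109, 109, 0]) cylinder(h = 360, r = 28); }


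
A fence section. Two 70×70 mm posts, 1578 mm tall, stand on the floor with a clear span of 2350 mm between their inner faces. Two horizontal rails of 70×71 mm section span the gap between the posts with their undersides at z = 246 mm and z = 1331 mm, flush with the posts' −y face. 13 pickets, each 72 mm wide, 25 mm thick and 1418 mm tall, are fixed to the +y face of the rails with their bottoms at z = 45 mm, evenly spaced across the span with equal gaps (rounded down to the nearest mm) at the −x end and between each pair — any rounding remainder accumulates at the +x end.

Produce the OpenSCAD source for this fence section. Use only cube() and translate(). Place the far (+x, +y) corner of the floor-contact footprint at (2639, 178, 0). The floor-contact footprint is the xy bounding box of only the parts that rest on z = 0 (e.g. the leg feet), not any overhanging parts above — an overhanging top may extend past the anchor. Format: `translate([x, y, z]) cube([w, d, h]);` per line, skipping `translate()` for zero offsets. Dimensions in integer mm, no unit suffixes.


translate([149, 108, 0]) cube([70, 70, 1578]);
translate([2569, 108, 0]) cube([70, 70, 1578]);
translate([219, 108, 246]) cube([2350, 70, 71]);
translate([219, 108, 1331]) cube([2350, 70, 71]);
translate([320, 178, 45]) cube([72, 25, 1418]);
translate([493, 178, 45]) cube([72, 25, 1418]);
translate([666, 178, 45]) cube([72, 25, 1418]);
translate([839, 178, 45]) cube([72, 25, 1418]);
translate([1012, 178, 45]) cube([72, 25, 1418]);
translate([1185, 178, 45]) cube([72, 25, 1418]);
translate([1358, 178, 45]) cube([72, 25, 1418]);
translate([1531, 178, 45]) cube([72, 25, 1418]);
translate([1704, 178, 45]) cube([72, 25, 1418]);
translate([1877, 178, 45]) cube([72, 25, 1418]);
translate([2050, 178, 45]) cube([72, 25, 1418]);
translate([2223, 178, 45]) cube([72, 25, 1418]);
translate([2396, 178, 45]) cube([72, 25, 1418]);


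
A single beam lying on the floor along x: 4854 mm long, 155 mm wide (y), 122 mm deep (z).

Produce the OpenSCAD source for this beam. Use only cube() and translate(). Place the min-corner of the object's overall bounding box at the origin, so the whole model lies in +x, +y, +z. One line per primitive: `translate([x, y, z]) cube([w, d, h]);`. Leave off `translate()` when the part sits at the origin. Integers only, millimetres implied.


cube([4854, 155, 122]);


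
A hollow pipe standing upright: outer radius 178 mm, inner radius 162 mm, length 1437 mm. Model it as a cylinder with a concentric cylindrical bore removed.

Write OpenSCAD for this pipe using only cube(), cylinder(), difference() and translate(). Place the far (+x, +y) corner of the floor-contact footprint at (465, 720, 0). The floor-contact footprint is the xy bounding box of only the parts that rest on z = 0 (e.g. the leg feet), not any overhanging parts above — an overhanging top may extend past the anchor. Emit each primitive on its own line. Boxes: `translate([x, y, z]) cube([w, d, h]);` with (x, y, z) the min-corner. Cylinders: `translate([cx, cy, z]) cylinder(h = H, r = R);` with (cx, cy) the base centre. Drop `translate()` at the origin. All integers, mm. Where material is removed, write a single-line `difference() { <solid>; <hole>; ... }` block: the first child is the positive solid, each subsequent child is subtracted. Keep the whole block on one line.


difference() { translate([287, 542, 0]) cylinder(h = 1437, r = 178); translate([287, 542, 0]) cylinder(h = 1437, r = 162); }


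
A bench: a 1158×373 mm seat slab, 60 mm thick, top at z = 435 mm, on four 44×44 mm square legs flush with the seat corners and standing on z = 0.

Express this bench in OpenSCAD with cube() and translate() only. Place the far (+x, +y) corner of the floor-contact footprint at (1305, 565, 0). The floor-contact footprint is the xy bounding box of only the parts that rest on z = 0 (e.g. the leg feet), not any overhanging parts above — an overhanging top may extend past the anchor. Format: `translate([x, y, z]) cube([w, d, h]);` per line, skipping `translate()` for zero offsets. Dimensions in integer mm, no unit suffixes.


translate([147, 192, 375]) cube([1158, 373, 60]);
translate([147, 192, 0]) cube([44, 44, 375]);
translate([147, 521, 0]) cube([44, 44, 375]);
translate([1261, 192, 0]) cube([44, 44, 375]);
translate([1261, 521, 0]) cube([44, 44, 375]);


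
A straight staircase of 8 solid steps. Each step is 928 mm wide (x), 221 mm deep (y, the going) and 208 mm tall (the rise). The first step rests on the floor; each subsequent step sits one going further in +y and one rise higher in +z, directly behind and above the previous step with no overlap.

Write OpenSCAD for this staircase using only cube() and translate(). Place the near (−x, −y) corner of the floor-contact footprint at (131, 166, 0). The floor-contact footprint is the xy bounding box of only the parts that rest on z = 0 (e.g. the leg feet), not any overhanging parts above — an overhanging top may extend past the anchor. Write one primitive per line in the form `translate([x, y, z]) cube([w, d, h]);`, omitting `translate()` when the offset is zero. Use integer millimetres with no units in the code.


translate([131, 166, 0]) cube([928, 221, 208]);
translate([131, 387, 208]) cube([928, 221, 208]);
translate([131, 608, 416]) cube([928, 221, 208]);
translate([131, 829, 624]) cube([928, 221, 208]);
translate([131, 1050, 832]) cube([928, 221, 208]);
translate([131, 1271, 1040]) cube([928, 221, 208]);
translate([131, 1492, 1248]) cube([928, 221, 208]);
translate([131, 1713, 1456]) cube([928, 221, 208]);


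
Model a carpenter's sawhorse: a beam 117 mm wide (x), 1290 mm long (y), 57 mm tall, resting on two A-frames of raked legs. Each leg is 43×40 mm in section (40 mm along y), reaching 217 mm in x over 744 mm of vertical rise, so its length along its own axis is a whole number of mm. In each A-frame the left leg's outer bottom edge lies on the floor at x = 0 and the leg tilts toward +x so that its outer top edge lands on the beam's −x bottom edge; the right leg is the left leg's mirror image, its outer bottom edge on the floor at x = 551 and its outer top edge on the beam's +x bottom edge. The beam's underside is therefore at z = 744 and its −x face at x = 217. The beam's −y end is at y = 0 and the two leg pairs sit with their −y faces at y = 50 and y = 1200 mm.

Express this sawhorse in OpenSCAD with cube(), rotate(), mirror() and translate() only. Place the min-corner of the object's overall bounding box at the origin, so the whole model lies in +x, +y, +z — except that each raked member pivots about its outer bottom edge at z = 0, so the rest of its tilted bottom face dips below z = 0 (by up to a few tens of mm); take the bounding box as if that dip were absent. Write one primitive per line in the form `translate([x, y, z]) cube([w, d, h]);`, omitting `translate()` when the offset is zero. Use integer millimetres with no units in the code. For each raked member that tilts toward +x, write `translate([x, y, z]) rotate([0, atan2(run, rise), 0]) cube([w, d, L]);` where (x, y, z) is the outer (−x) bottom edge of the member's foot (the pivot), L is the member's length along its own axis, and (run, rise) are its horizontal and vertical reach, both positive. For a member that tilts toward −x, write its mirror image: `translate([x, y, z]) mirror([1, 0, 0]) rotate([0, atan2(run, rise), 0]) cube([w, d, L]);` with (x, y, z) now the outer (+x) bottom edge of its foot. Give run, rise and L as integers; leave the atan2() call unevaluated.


// leg length = √(217² + 744²) = 775
// right-leg outer foot x = 2·217 + 117 = 551
// beam min-corner = (217, 0, 744)
translate([217, 0, 744]) cube([117, 1290, 57]);
translate([0, 50, 0]) rotate([0, atan2(217, 744), 0]) cube([43, 40, 775]);
translate([551, 50, 0]) mirror([1, 0, 0]) rotate([0, atan2(217, 744), 0]) cube([43, 40, 775]);
translate([0, 1200, 0]) rotate([0, atan2(217, 744), 0]) cube([43, 40, 775]);
translate([551, 1200, 0]) mirror([1, 0, 0]) rotate([0, atan2(217, 744), 0]) cube([43, 40, 775]);


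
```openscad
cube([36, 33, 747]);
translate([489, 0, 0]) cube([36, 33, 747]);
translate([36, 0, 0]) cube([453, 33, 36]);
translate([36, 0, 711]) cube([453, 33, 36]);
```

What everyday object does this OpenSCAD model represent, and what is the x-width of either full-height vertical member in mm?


A picture frame. The border width is 36 mm.

Four thin pieces enclosing a rectangular opening — a picture frame. The two full-height stiles are 747 mm tall; the top rail sits at z = 711 and is 36 mm tall, so the border above the opening is 747 − 711 = 36 mm, matching the stile x-width.


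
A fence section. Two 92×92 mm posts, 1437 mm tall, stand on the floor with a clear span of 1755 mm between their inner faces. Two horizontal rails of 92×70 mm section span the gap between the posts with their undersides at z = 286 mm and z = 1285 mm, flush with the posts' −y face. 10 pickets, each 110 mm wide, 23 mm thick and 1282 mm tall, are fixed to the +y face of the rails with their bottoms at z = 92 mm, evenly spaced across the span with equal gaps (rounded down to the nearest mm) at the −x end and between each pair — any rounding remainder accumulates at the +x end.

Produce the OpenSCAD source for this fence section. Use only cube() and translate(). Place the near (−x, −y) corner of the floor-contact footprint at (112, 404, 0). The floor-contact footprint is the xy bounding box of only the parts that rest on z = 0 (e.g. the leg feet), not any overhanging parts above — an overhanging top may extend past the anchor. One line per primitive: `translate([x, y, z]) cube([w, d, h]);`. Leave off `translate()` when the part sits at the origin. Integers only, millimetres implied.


translate([112, 404, 0]) cube([92, 92, 1437]);
translate([1959, 404, 0]) cube([92, 92, 1437]);
translate([204, 404, 286]) cube([1755, 92, 70]);
translate([204, 404, 1285]) cube([1755, 92, 70]);
translate([263, 496, 92]) cube([110, 23, 1282]);
translate([432, 496, 92]) cube([110, 23, 1282]);
translate([601, 496, 92]) cube([110, 23, 1282]);
translate([770, 496, 92]) cube([110, 23, 1282]);
translate([939, 496, 92]) cube([110, 23, 1282]);
translate([1108, 496, 92]) cube([110, 23, 1282]);
translate([1277, 496, 92]) cube([110, 23, 1282]);
translate([1446, 496, 92]) cube([110, 23, 1282]);
translate([1615, 496, 92]) cube([110, 23, 1282]);
translate([1784, 496, 92]) cube([110, 23, 1282]);


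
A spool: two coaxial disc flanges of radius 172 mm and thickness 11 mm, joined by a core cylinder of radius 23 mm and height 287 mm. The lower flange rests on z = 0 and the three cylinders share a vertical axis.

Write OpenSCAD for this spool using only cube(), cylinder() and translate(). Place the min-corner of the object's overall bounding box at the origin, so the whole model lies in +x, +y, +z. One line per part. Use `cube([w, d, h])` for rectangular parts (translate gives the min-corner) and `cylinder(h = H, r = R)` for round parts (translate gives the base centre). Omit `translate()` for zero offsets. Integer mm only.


translate([172, 172, 0]) cylinder(h = 11, r = 172);
translate([172, 172, 11]) cylinder(h = 287, r = 23);
translate([172, 172, 298]) cylinder(h = 11, r = 172);


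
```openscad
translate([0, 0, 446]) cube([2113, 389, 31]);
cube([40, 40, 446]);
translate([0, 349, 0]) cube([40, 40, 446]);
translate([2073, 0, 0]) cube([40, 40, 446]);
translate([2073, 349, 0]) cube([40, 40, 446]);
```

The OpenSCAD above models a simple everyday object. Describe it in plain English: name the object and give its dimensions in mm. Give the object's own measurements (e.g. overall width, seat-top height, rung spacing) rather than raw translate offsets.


A bench: a 2113×389 mm seat slab, 31 mm thick, top at z = 477 mm, on four 40×40 mm square legs flush with the seat corners and standing on z = 0.


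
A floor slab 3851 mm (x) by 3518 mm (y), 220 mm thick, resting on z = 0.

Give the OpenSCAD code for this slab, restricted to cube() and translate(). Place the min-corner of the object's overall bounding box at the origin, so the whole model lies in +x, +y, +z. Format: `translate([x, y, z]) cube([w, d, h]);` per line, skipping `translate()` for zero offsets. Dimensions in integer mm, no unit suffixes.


cube([3851, 3518, 220]);


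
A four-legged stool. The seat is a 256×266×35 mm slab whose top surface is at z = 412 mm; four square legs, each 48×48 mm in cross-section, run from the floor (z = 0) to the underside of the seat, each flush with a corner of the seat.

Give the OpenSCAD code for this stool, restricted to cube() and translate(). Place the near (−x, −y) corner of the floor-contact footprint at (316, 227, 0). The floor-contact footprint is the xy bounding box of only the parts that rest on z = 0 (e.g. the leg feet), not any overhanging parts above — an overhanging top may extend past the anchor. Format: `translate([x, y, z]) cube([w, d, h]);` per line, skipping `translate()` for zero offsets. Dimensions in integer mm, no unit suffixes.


translate([316, 227, 377]) cube([256, 266, 35]);
translate([316, 227, 0]) cube([48, 48, 377]);
translate([524, 227, 0]) cube([48, 48, 377]);
translate([316, 445, 0]) cube([48, 48, 377]);
translate([524, 445, 0]) cube([48, 48, 377]);


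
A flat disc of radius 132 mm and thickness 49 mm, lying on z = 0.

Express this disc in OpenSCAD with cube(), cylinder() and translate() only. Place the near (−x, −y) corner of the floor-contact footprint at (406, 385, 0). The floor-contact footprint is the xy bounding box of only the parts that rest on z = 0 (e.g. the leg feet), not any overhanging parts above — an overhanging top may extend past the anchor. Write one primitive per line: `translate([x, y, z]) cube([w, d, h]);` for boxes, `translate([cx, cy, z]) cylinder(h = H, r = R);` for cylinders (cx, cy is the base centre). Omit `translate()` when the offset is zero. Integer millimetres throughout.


translate([538, 517, 0]) cylinder(h = 49, r = 132);


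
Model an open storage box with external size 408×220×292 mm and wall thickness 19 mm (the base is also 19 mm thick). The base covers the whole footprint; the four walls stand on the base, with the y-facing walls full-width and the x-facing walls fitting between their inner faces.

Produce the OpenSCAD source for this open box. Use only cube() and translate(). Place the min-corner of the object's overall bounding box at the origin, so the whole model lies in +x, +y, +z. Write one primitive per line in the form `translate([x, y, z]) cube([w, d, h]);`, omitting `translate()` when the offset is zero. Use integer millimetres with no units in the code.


cube([408, 220, 19]);
translate([0, 0, 19]) cube([408, 19, 273]);
translate([0, 201, 19]) cube([408, 19, 273]);
translate([0, 19, 19]) cube([19, 182, 273]);
translate([389, 19, 19]) cube([19, 182, 273]);


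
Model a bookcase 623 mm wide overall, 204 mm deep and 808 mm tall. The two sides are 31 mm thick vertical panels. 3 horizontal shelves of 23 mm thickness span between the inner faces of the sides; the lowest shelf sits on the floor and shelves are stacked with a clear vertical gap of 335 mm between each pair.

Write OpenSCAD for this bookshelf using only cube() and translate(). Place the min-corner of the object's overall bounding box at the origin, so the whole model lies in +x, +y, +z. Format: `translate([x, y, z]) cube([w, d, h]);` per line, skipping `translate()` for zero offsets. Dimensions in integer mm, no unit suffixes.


cube([31, 204, 808]);
translate([592, 0, 0]) cube([31, 204, 808]);
translate([31, 0, 0]) cube([561, 204, 23]);
translate([31, 0, 358]) cube([561, 204, 23]);
translate([31, 0, 716]) cube([561, 204, 23]);


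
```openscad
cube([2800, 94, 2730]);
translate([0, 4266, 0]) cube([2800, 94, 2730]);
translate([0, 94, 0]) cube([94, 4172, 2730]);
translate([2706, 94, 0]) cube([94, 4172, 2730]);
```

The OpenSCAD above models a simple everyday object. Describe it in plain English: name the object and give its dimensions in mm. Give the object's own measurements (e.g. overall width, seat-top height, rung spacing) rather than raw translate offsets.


The wall frame of a small rectangular building: four walls, each 2730 mm tall and 94 mm thick, enclosing a footprint 2800 mm (x) by 4360 mm (y) outside-to-outside, with no floor or roof. The front and back walls (the −y and +y sides) span the full width; the two side walls fit between them.


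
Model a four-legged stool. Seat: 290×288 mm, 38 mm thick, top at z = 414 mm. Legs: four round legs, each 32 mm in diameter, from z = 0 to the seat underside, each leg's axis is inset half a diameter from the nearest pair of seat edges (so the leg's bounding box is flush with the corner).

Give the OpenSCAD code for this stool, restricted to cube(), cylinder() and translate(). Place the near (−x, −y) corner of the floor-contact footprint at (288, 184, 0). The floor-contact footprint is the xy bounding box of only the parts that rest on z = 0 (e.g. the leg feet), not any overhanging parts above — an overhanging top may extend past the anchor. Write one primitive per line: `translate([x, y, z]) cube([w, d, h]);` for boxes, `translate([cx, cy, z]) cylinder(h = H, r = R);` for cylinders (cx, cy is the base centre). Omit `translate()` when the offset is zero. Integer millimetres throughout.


translate([288, 184, 376]) cube([290, 288, 38]);
translate([304, 200, 0]) cylinder(h = 376, r = 16);
translate([562, 200, 0]) cylinder(h = 376, r = 16);
translate([304, 456, 0]) cylinder(h = 376, r = 16);
translate([562, 456, 0]) cylinder(h = 376, r = 16);


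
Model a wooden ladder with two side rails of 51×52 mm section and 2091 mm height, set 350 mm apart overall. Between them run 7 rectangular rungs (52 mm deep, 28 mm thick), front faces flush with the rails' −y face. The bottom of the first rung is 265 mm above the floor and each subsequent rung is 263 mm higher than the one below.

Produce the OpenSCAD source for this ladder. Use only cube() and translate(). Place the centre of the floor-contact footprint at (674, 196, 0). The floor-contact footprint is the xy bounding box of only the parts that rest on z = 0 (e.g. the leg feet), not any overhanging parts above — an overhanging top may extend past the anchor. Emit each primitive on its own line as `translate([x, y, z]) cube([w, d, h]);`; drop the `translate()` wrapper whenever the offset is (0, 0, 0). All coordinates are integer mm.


translate([499, 170, 0]) cube([51, 52, 2091]);
translate([798, 170, 0]) cube([51, 52, 2091]);
translate([550, 170, 265]) cube([248, 52, 28]);
translate([550, 170, 528]) cube([248, 52, 28]);
translate([550, 170, 791]) cube([248, 52, 28]);
translate([550, 170, 1054]) cube([248, 52, 28]);
translate([550, 170, 1317]) cube([248, 52, 28]);
translate([550, 170, 1580]) cube([248, 52, 28]);
translate([550, 170, 1843]) cube([248, 52, 28]);
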